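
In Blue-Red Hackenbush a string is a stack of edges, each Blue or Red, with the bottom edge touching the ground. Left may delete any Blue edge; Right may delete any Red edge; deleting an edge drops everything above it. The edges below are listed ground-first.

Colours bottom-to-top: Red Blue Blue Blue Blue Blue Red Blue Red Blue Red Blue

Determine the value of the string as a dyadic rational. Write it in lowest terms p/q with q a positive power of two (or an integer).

R: Left { none }, Right { 0 } so simplest -1
RB: Left { -1 }, Right { 0 } so simplest -1/2
RBB: Left { -1 -1/2 }, Right { 0 } so simplest -1/4
RBBB: Left { -1 -1/2 -1/4 }, Right { 0 } so simplest -1/8
RBBBB: Left { -1 -1/2 -1/4 -1/8 }, Right { 0 } so simplest -1/16
RBBBBB: Left { -1 -1/2 -1/4 -1/8 -1/16 }, Right { 0 } so simplest -1/32
RBBBBBR: Left { -1 -1/2 -1/4 -1/8 -1/16 }, Right { -1/32 0 } so simplest -3/64
RBBBBBRB: Left { -1 -1/2 -1/4 -1/8 -1/16 -3/64 }, Right { -1/32 0 } so simplest -5/128
RBBBBBRBR: Left { -1 -1/2 -1/4 -1/8 -1/16 -3/64 }, Right { -5/128 -1/32 0 } so simplest -11/256
RBBBBBRBRB: Left { -1 -1/2 -1/4 -1/8 -1/16 -3/64 -11/256 }, Right { -5/128 -1/32 0 } so simplest -21/512
RBBBBBRBRBR: Left { -1 -1/2 -1/4 -1/8 -1/16 -3/64 -11/256 }, Right { -21/512 -5/128 -1/32 0 } so simplest -43/1024
RBBBBBRBRBRB: Left { -1 -1/2 -1/4 -1/8 -1/16 -3/64 -11/256 -43/1024 }, Right { -21/512 -5/128 -1/32 0 } so simplest -85/2048

-85/2048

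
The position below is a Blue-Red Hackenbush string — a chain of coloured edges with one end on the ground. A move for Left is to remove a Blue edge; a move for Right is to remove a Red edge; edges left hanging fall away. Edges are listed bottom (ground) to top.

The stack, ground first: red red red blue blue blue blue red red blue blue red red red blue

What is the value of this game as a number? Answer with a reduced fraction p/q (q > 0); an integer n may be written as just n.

-8605/4096

edge 1 of 15 (red): { — | 0 } so -1
edge 2 of 15 (red): { — | -1, 0 } so -2
edge 3 of 15 (red): { — | -2, -1, 0 } so -3
edge 4 of 15 (blue): { -3 | -2, -1, 0 } so -5/2
edge 5 of 15 (blue): { -3, -5/2 | -2, -1, 0 } so -9/4
edge 6 of 15 (blue): { -3, -5/2, -9/4 | -2, -1, 0 } so -17/8
edge 7 of 15 (blue): { -3, -5/2, -9/4, -17/8 | -2, -1, 0 } so -33/16
edge 8 of 15 (red): { -3, -5/2, -9/4, -17/8 | -33/16, -2, -1, 0 } so -67/32
edge 9 of 15 (red): { -3, -5/2, -9/4, -17/8 | -67/32, -33/16, -2, -1, 0 } so -135/64
edge 10 of 15 (blue): { -3, -5/2, -9/4, -17/8, -135/64 | -67/32, -33/16, -2, -1, 0 } so -269/128
edge 11 of 15 (blue): { -3, -5/2, -9/4, -17/8, -135/64, -269/128 | -67/32, -33/16, -2, -1, 0 } so -537/256
edge 12 of 15 (red): { -3, -5/2, -9/4, -17/8, -135/64, -269/128 | -537/256, -67/32, -33/16, -2, -1, 0 } so -1075/512
edge 13 of 15 (red): { -3, -5/2, -9/4, -17/8, -135/64, -269/128 | -1075/512, -537/256, -67/32, -33/16, -2, -1, 0 } so -2151/1024
edge 14 of 15 (red): { -3, -5/2, -9/4, -17/8, -135/64, -269/128 | -2151/1024, -1075/512, -537/256, -67/32, -33/16, -2, -1, 0 } so -4303/2048
edge 15 of 15 (blue): { -3, -5/2, -9/4, -17/8, -135/64, -269/128, -4303/2048 | -2151/1024, -1075/512, -537/256, -67/32, -33/16, -2, -1, 0 } so -8605/4096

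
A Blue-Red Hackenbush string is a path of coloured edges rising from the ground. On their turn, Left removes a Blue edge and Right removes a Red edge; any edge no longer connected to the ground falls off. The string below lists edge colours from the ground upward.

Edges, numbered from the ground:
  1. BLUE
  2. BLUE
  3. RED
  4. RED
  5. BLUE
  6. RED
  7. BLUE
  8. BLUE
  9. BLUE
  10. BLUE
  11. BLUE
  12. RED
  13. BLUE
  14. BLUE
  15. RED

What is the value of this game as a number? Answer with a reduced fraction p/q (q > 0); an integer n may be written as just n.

11245/8192

val_1 [B]  L=[0]  R=[none]  → 1
val_2 [BB]  L=[0 1]  R=[none]  → 2
val_3 [BBR]  L=[0 1]  R=[2]  → 3/2
val_4 [BBRR]  L=[0 1]  R=[3/2 2]  → 5/4
val_5 [BBRRB]  L=[0 1 5/4]  R=[3/2 2]  → 11/8
val_6 [BBRRBR]  L=[0 1 5/4]  R=[11/8 3/2 2]  → 21/16
val_7 [BBRRBRB]  L=[0 1 5/4 21/16]  R=[11/8 3/2 2]  → 43/32
val_8 [BBRRBRBB]  L=[0 1 5/4 21/16 43/32]  R=[11/8 3/2 2]  → 87/64
val_9 [BBRRBRBBB]  L=[0 1 5/4 21/16 43/32 87/64]  R=[11/8 3/2 2]  → 175/128
val_10 [BBRRBRBBBB]  L=[0 1 5/4 21/16 43/32 87/64 175/128]  R=[11/8 3/2 2]  → 351/256
val_11 [BBRRBRBBBBB]  L=[0 1 5/4 21/16 43/32 87/64 175/128 351/256]  R=[11/8 3/2 2]  → 703/512
val_12 [BBRRBRBBBBBR]  L=[0 1 5/4 21/16 43/32 87/64 175/128 351/256]  R=[703/512 11/8 3/2 2]  → 1405/1024
val_13 [BBRRBRBBBBBRB]  L=[0 1 5/4 21/16 43/32 87/64 175/128 351/256 1405/1024]  R=[703/512 11/8 3/2 2]  → 2811/2048
val_14 [BBRRBRBBBBBRBB]  L=[0 1 5/4 21/16 43/32 87/64 175/128 351/256 1405/1024 2811/2048]  R=[703/512 11/8 3/2 2]  → 5623/4096
val_15 [BBRRBRBBBBBRBBR]  L=[0 1 5/4 21/16 43/32 87/64 175/128 351/256 1405/1024 2811/2048]  R=[5623/4096 703/512 11/8 3/2 2]  → 11245/8192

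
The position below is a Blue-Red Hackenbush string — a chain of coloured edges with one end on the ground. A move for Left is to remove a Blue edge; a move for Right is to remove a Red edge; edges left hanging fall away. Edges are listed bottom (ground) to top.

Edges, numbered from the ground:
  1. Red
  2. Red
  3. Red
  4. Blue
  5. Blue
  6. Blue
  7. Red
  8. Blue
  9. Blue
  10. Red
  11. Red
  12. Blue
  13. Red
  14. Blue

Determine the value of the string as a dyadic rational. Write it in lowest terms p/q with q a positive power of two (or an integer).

-4405/2048

Prefix values for Red Red Red Blue Blue Blue Red Blue Blue Red Red Blue Red Blue via {L|R} + simplicity:
1 of 14 · R · max L −∞ · min R 0 → -1
2 of 14 · RR · max L −∞ · min R -1 → -2
3 of 14 · RRR · max L −∞ · min R -2 → -3
4 of 14 · RRRB · max L -3 · min R -2 → -5/2
5 of 14 · RRRBB · max L -5/2 · min R -2 → -9/4
6 of 14 · RRRBBB · max L -9/4 · min R -2 → -17/8
7 of 14 · RRRBBBR · max L -9/4 · min R -17/8 → -35/16
8 of 14 · RRRBBBRB · max L -35/16 · min R -17/8 → -69/32
9 of 14 · RRRBBBRBB · max L -69/32 · min R -17/8 → -137/64
10 of 14 · RRRBBBRBBR · max L -69/32 · min R -137/64 → -275/128
11 of 14 · RRRBBBRBBRR · max L -69/32 · min R -275/128 → -551/256
12 of 14 · RRRBBBRBBRRB · max L -551/256 · min R -275/128 → -1101/512
13 of 14 · RRRBBBRBBRRBR · max L -551/256 · min R -1101/512 → -2203/1024
14 of 14 · RRRBBBRBBRRBRB · max L -2203/1024 · min R -1101/512 → -4405/2048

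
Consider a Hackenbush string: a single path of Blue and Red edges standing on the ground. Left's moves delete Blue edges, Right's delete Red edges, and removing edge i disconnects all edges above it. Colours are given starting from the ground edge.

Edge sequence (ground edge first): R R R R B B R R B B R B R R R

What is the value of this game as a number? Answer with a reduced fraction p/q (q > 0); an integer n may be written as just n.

-6959/2048

Recurse on prefixes of the 15-edge string R R R R B B R R B B R B R R R:
g_1 [R]  L=[none]  R=[0]  so -1
g_2 [RR]  L=[none]  R=[-1, 0]  so -2
g_3 [RRR]  L=[none]  R=[-2, -1, 0]  so -3
g_4 [RRRR]  L=[none]  R=[-3, -2, -1, 0]  so -4
g_5 [RRRRB]  L=[-4]  R=[-3, -2, -1, 0]  so -7/2
g_6 [RRRRBB]  L=[-4, -7/2]  R=[-3, -2, -1, 0]  so -13/4
g_7 [RRRRBBR]  L=[-4, -7/2]  R=[-13/4, -3, -2, -1, 0]  so -27/8
g_8 [RRRRBBRR]  L=[-4, -7/2]  R=[-27/8, -13/4, -3, -2, -1, 0]  so -55/16
g_9 [RRRRBBRRB]  L=[-4, -7/2, -55/16]  R=[-27/8, -13/4, -3, -2, -1, 0]  so -109/32
g_10 [RRRRBBRRBB]  L=[-4, -7/2, -55/16, -109/32]  R=[-27/8, -13/4, -3, -2, -1, 0]  so -217/64
g_11 [RRRRBBRRBBR]  L=[-4, -7/2, -55/16, -109/32]  R=[-217/64, -27/8, -13/4, -3, -2, -1, 0]  so -435/128
g_12 [RRRRBBRRBBRB]  L=[-4, -7/2, -55/16, -109/32, -435/128]  R=[-217/64, -27/8, -13/4, -3, -2, -1, 0]  so -869/256
g_13 [RRRRBBRRBBRBR]  L=[-4, -7/2, -55/16, -109/32, -435/128]  R=[-869/256, -217/64, -27/8, -13/4, -3, -2, -1, 0]  so -1739/512
g_14 [RRRRBBRRBBRBRR]  L=[-4, -7/2, -55/16, -109/32, -435/128]  R=[-1739/512, -869/256, -217/64, -27/8, -13/4, -3, -2, -1, 0]  so -3479/1024
g_15 [RRRRBBRRBBRBRRR]  L=[-4, -7/2, -55/16, -109/32, -435/128]  R=[-3479/1024, -1739/512, -869/256, -217/64, -27/8, -13/4, -3, -2, -1, 0]  so -6959/2048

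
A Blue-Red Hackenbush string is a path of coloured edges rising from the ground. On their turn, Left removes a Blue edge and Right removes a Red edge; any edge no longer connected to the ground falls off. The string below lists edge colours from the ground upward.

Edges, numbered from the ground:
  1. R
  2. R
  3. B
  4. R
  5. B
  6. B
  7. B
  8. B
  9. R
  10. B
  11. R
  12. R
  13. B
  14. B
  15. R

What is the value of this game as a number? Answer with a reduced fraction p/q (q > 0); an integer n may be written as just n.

-12467/8192

Recurse on prefixes of the 15-edge string R R B R B B B B R B R R B B R:
edge 1 of 15 (R): { · | 0 } => -1
edge 2 of 15 (R): { · | -1,0 } => -2
edge 3 of 15 (B): { -2 | -1,0 } => -3/2
edge 4 of 15 (R): { -2 | -3/2,-1,0 } => -7/4
edge 5 of 15 (B): { -2,-7/4 | -3/2,-1,0 } => -13/8
edge 6 of 15 (B): { -2,-7/4,-13/8 | -3/2,-1,0 } => -25/16
edge 7 of 15 (B): { -2,-7/4,-13/8,-25/16 | -3/2,-1,0 } => -49/32
edge 8 of 15 (B): { -2,-7/4,-13/8,-25/16,-49/32 | -3/2,-1,0 } => -97/64
edge 9 of 15 (R): { -2,-7/4,-13/8,-25/16,-49/32 | -97/64,-3/2,-1,0 } => -195/128
edge 10 of 15 (B): { -2,-7/4,-13/8,-25/16,-49/32,-195/128 | -97/64,-3/2,-1,0 } => -389/256
edge 11 of 15 (R): { -2,-7/4,-13/8,-25/16,-49/32,-195/128 | -389/256,-97/64,-3/2,-1,0 } => -779/512
edge 12 of 15 (R): { -2,-7/4,-13/8,-25/16,-49/32,-195/128 | -779/512,-389/256,-97/64,-3/2,-1,0 } => -1559/1024
edge 13 of 15 (B): { -2,-7/4,-13/8,-25/16,-49/32,-195/128,-1559/1024 | -779/512,-389/256,-97/64,-3/2,-1,0 } => -3117/2048
edge 14 of 15 (B): { -2,-7/4,-13/8,-25/16,-49/32,-195/128,-1559/1024,-3117/2048 | -779/512,-389/256,-97/64,-3/2,-1,0 } => -6233/4096
edge 15 of 15 (R): { -2,-7/4,-13/8,-25/16,-49/32,-195/128,-1559/1024,-3117/2048 | -6233/4096,-779/512,-389/256,-97/64,-3/2,-1,0 } => -12467/8192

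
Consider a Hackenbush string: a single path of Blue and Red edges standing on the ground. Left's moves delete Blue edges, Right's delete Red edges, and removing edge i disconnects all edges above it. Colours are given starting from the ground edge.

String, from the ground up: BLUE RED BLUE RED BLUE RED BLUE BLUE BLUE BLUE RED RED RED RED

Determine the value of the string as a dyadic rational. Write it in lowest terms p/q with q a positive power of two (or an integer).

5601/8192

Recurse on prefixes of the 14-edge string BLUE RED BLUE RED BLUE RED BLUE BLUE BLUE BLUE RED RED RED RED:
step 1: add BLUE to get B; options L={ 0 } R={  } ⇒ 1
step 2: add RED to get BR; options L={ 0 } R={ 1 } ⇒ 1/2
step 3: add BLUE to get BRB; options L={ 0 1/2 } R={ 1 } ⇒ 3/4
step 4: add RED to get BRBR; options L={ 0 1/2 } R={ 3/4 1 } ⇒ 5/8
step 5: add BLUE to get BRBRB; options L={ 0 1/2 5/8 } R={ 3/4 1 } ⇒ 11/16
step 6: add RED to get BRBRBR; options L={ 0 1/2 5/8 } R={ 11/16 3/4 1 } ⇒ 21/32
step 7: add BLUE to get BRBRBRB; options L={ 0 1/2 5/8 21/32 } R={ 11/16 3/4 1 } ⇒ 43/64
step 8: add BLUE to get BRBRBRBB; options L={ 0 1/2 5/8 21/32 43/64 } R={ 11/16 3/4 1 } ⇒ 87/128
step 9: add BLUE to get BRBRBRBBB; options L={ 0 1/2 5/8 21/32 43/64 87/128 } R={ 11/16 3/4 1 } ⇒ 175/256
step 10: add BLUE to get BRBRBRBBBB; options L={ 0 1/2 5/8 21/32 43/64 87/128 175/256 } R={ 11/16 3/4 1 } ⇒ 351/512
step 11: add RED to get BRBRBRBBBBR; options L={ 0 1/2 5/8 21/32 43/64 87/128 175/256 } R={ 351/512 11/16 3/4 1 } ⇒ 701/1024
step 12: add RED to get BRBRBRBBBBRR; options L={ 0 1/2 5/8 21/32 43/64 87/128 175/256 } R={ 701/1024 351/512 11/16 3/4 1 } ⇒ 1401/2048
step 13: add RED to get BRBRBRBBBBRRR; options L={ 0 1/2 5/8 21/32 43/64 87/128 175/256 } R={ 1401/2048 701/1024 351/512 11/16 3/4 1 } ⇒ 2801/4096
step 14: add RED to get BRBRBRBBBBRRRR; options L={ 0 1/2 5/8 21/32 43/64 87/128 175/256 } R={ 2801/4096 1401/2048 701/1024 351/512 11/16 3/4 1 } ⇒ 5601/8192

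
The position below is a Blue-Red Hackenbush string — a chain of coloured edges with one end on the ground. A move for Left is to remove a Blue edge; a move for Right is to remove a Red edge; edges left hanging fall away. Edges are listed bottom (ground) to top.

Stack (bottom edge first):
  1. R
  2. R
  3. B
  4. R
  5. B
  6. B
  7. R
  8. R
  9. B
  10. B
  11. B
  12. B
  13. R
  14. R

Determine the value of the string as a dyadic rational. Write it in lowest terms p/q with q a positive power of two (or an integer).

R: Left {  }, Right { 0 } ⇒ simplest -1
RR: Left {  }, Right { -1; 0 } ⇒ simplest -2
RRB: Left { -2 }, Right { -1; 0 } ⇒ simplest -3/2
RRBR: Left { -2 }, Right { -3/2; -1; 0 } ⇒ simplest -7/4
RRBRB: Left { -2; -7/4 }, Right { -3/2; -1; 0 } ⇒ simplest -13/8
RRBRBB: Left { -2; -7/4; -13/8 }, Right { -3/2; -1; 0 } ⇒ simplest -25/16
RRBRBBR: Left { -2; -7/4; -13/8 }, Right { -25/16; -3/2; -1; 0 } ⇒ simplest -51/32
RRBRBBRR: Left { -2; -7/4; -13/8 }, Right { -51/32; -25/16; -3/2; -1; 0 } ⇒ simplest -103/64
RRBRBBRRB: Left { -2; -7/4; -13/8; -103/64 }, Right { -51/32; -25/16; -3/2; -1; 0 } ⇒ simplest -205/128
RRBRBBRRBB: Left { -2; -7/4; -13/8; -103/64; -205/128 }, Right { -51/32; -25/16; -3/2; -1; 0 } ⇒ simplest -409/256
RRBRBBRRBBB: Left { -2; -7/4; -13/8; -103/64; -205/128; -409/256 }, Right { -51/32; -25/16; -3/2; -1; 0 } ⇒ simplest -817/512
RRBRBBRRBBBB: Left { -2; -7/4; -13/8; -103/64; -205/128; -409/256; -817/512 }, Right { -51/32; -25/16; -3/2; -1; 0 } ⇒ simplest -1633/1024
RRBRBBRRBBBBR: Left { -2; -7/4; -13/8; -103/64; -205/128; -409/256; -817/512 }, Right { -1633/1024; -51/32; -25/16; -3/2; -1; 0 } ⇒ simplest -3267/2048
RRBRBBRRBBBBRR: Left { -2; -7/4; -13/8; -103/64; -205/128; -409/256; -817/512 }, Right { -3267/2048; -1633/1024; -51/32; -25/16; -3/2; -1; 0 } ⇒ simplest -6535/4096

-6535/4096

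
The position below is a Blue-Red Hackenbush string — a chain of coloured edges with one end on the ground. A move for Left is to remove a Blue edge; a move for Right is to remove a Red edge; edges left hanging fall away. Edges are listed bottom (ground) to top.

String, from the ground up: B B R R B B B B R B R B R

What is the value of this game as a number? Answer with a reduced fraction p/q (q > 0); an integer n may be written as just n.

3029/2048

Prefix values for B B R R B B B B R B R B R via {L|R} + simplicity:
edge 1 of 13 (B): { 0 | · } gives 1
edge 2 of 13 (B): { 0; 1 | · } gives 2
edge 3 of 13 (R): { 0; 1 | 2 } gives 3/2
edge 4 of 13 (R): { 0; 1 | 3/2; 2 } gives 5/4
edge 5 of 13 (B): { 0; 1; 5/4 | 3/2; 2 } gives 11/8
edge 6 of 13 (B): { 0; 1; 5/4; 11/8 | 3/2; 2 } gives 23/16
edge 7 of 13 (B): { 0; 1; 5/4; 11/8; 23/16 | 3/2; 2 } gives 47/32
edge 8 of 13 (B): { 0; 1; 5/4; 11/8; 23/16; 47/32 | 3/2; 2 } gives 95/64
edge 9 of 13 (R): { 0; 1; 5/4; 11/8; 23/16; 47/32 | 95/64; 3/2; 2 } gives 189/128
edge 10 of 13 (B): { 0; 1; 5/4; 11/8; 23/16; 47/32; 189/128 | 95/64; 3/2; 2 } gives 379/256
edge 11 of 13 (R): { 0; 1; 5/4; 11/8; 23/16; 47/32; 189/128 | 379/256; 95/64; 3/2; 2 } gives 757/512
edge 12 of 13 (B): { 0; 1; 5/4; 11/8; 23/16; 47/32; 189/128; 757/512 | 379/256; 95/64; 3/2; 2 } gives 1515/1024
edge 13 of 13 (R): { 0; 1; 5/4; 11/8; 23/16; 47/32; 189/128; 757/512 | 1515/1024; 379/256; 95/64; 3/2; 2 } gives 3029/2048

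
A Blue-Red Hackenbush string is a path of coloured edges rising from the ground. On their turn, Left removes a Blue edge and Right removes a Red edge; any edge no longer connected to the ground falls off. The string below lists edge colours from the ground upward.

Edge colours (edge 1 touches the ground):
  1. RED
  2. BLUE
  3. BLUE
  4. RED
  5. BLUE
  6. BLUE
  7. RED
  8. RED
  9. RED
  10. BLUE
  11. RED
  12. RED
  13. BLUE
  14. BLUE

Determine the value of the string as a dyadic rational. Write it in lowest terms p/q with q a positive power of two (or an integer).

R: Left { — }, Right { 0 } — simplest -1
RB: Left { -1 }, Right { 0 } — simplest -1/2
RBB: Left { -1; -1/2 }, Right { 0 } — simplest -1/4
RBBR: Left { -1; -1/2 }, Right { -1/4; 0 } — simplest -3/8
RBBRB: Left { -1; -1/2; -3/8 }, Right { -1/4; 0 } — simplest -5/16
RBBRBB: Left { -1; -1/2; -3/8; -5/16 }, Right { -1/4; 0 } — simplest -9/32
RBBRBBR: Left { -1; -1/2; -3/8; -5/16 }, Right { -9/32; -1/4; 0 } — simplest -19/64
RBBRBBRR: Left { -1; -1/2; -3/8; -5/16 }, Right { -19/64; -9/32; -1/4; 0 } — simplest -39/128
RBBRBBRRR: Left { -1; -1/2; -3/8; -5/16 }, Right { -39/128; -19/64; -9/32; -1/4; 0 } — simplest -79/256
RBBRBBRRRB: Left { -1; -1/2; -3/8; -5/16; -79/256 }, Right { -39/128; -19/64; -9/32; -1/4; 0 } — simplest -157/512
RBBRBBRRRBR: Left { -1; -1/2; -3/8; -5/16; -79/256 }, Right { -157/512; -39/128; -19/64; -9/32; -1/4; 0 } — simplest -315/1024
RBBRBBRRRBRR: Left { -1; -1/2; -3/8; -5/16; -79/256 }, Right { -315/1024; -157/512; -39/128; -19/64; -9/32; -1/4; 0 } — simplest -631/2048
RBBRBBRRRBRRB: Left { -1; -1/2; -3/8; -5/16; -79/256; -631/2048 }, Right { -315/1024; -157/512; -39/128; -19/64; -9/32; -1/4; 0 } — simplest -1261/4096
RBBRBBRRRBRRBB: Left { -1; -1/2; -3/8; -5/16; -79/256; -631/2048; -1261/4096 }, Right { -315/1024; -157/512; -39/128; -19/64; -9/32; -1/4; 0 } — simplest -2521/8192

-2521/8192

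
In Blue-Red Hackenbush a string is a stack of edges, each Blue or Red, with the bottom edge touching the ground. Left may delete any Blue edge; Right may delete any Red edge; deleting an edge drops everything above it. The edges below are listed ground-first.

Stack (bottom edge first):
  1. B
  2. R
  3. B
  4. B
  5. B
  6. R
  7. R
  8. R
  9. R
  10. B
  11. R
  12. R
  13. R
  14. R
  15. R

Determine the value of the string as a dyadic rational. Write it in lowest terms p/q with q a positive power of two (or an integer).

14401/16384

Recurse on prefixes of the 15-edge string B R B B B R R R R B R R R R R:
step 1: add B to get B; options L={ 0 } R={  } — 1
step 2: add R to get BR; options L={ 0 } R={ 1 } — 1/2
step 3: add B to get BRB; options L={ 0, 1/2 } R={ 1 } — 3/4
step 4: add B to get BRBB; options L={ 0, 1/2, 3/4 } R={ 1 } — 7/8
step 5: add B to get BRBBB; options L={ 0, 1/2, 3/4, 7/8 } R={ 1 } — 15/16
step 6: add R to get BRBBBR; options L={ 0, 1/2, 3/4, 7/8 } R={ 15/16, 1 } — 29/32
step 7: add R to get BRBBBRR; options L={ 0, 1/2, 3/4, 7/8 } R={ 29/32, 15/16, 1 } — 57/64
step 8: add R to get BRBBBRRR; options L={ 0, 1/2, 3/4, 7/8 } R={ 57/64, 29/32, 15/16, 1 } — 113/128
step 9: add R to get BRBBBRRRR; options L={ 0, 1/2, 3/4, 7/8 } R={ 113/128, 57/64, 29/32, 15/16, 1 } — 225/256
step 10: add B to get BRBBBRRRRB; options L={ 0, 1/2, 3/4, 7/8, 225/256 } R={ 113/128, 57/64, 29/32, 15/16, 1 } — 451/512
step 11: add R to get BRBBBRRRRBR; options L={ 0, 1/2, 3/4, 7/8, 225/256 } R={ 451/512, 113/128, 57/64, 29/32, 15/16, 1 } — 901/1024
step 12: add R to get BRBBBRRRRBRR; options L={ 0, 1/2, 3/4, 7/8, 225/256 } R={ 901/1024, 451/512, 113/128, 57/64, 29/32, 15/16, 1 } — 1801/2048
step 13: add R to get BRBBBRRRRBRRR; options L={ 0, 1/2, 3/4, 7/8, 225/256 } R={ 1801/2048, 901/1024, 451/512, 113/128, 57/64, 29/32, 15/16, 1 } — 3601/4096
step 14: add R to get BRBBBRRRRBRRRR; options L={ 0, 1/2, 3/4, 7/8, 225/256 } R={ 3601/4096, 1801/2048, 901/1024, 451/512, 113/128, 57/64, 29/32, 15/16, 1 } — 7201/8192
step 15: add R to get BRBBBRRRRBRRRRR; options L={ 0, 1/2, 3/4, 7/8, 225/256 } R={ 7201/8192, 3601/4096, 1801/2048, 901/1024, 451/512, 113/128, 57/64, 29/32, 15/16, 1 } — 14401/16384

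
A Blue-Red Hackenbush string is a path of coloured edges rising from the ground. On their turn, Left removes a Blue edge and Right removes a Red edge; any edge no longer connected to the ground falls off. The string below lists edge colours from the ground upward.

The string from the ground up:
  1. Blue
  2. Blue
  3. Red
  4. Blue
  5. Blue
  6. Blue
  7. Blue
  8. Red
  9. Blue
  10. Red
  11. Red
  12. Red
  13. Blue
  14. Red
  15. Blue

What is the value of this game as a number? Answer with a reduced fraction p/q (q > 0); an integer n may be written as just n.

Recurse on prefixes of the 15-edge string Blue Blue Red Blue Blue Blue Blue Red Blue Red Red Red Blue Red Blue:
1 of 15 · B · max L 0 · min R +∞ -> 1
2 of 15 · BB · max L 1 · min R +∞ -> 2
3 of 15 · BBR · max L 1 · min R 2 -> 3/2
4 of 15 · BBRB · max L 3/2 · min R 2 -> 7/4
5 of 15 · BBRBB · max L 7/4 · min R 2 -> 15/8
6 of 15 · BBRBBB · max L 15/8 · min R 2 -> 31/16
7 of 15 · BBRBBBB · max L 31/16 · min R 2 -> 63/32
8 of 15 · BBRBBBBR · max L 31/16 · min R 63/32 -> 125/64
9 of 15 · BBRBBBBRB · max L 125/64 · min R 63/32 -> 251/128
10 of 15 · BBRBBBBRBR · max L 125/64 · min R 251/128 -> 501/256
11 of 15 · BBRBBBBRBRR · max L 125/64 · min R 501/256 -> 1001/512
12 of 15 · BBRBBBBRBRRR · max L 125/64 · min R 1001/512 -> 2001/1024
13 of 15 · BBRBBBBRBRRRB · max L 2001/1024 · min R 1001/512 -> 4003/2048
14 of 15 · BBRBBBBRBRRRBR · max L 2001/1024 · min R 4003/2048 -> 8005/4096
15 of 15 · BBRBBBBRBRRRBRB · max L 8005/4096 · min R 4003/2048 -> 16011/8192

16011/8192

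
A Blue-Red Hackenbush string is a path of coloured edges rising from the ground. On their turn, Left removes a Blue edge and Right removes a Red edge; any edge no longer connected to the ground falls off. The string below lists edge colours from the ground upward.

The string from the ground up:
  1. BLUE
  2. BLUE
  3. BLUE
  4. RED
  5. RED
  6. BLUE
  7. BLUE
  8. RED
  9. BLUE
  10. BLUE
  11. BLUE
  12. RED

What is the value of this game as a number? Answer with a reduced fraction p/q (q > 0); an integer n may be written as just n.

1245/512

B: Left { 0 }, Right { ∅ } -> simplest 1
BB: Left { 0 1 }, Right { ∅ } -> simplest 2
BBB: Left { 0 1 2 }, Right { ∅ } -> simplest 3
BBBR: Left { 0 1 2 }, Right { 3 } -> simplest 5/2
BBBRR: Left { 0 1 2 }, Right { 5/2 3 } -> simplest 9/4
BBBRRB: Left { 0 1 2 9/4 }, Right { 5/2 3 } -> simplest 19/8
BBBRRBB: Left { 0 1 2 9/4 19/8 }, Right { 5/2 3 } -> simplest 39/16
BBBRRBBR: Left { 0 1 2 9/4 19/8 }, Right { 39/16 5/2 3 } -> simplest 77/32
BBBRRBBRB: Left { 0 1 2 9/4 19/8 77/32 }, Right { 39/16 5/2 3 } -> simplest 155/64
BBBRRBBRBB: Left { 0 1 2 9/4 19/8 77/32 155/64 }, Right { 39/16 5/2 3 } -> simplest 311/128
BBBRRBBRBBB: Left { 0 1 2 9/4 19/8 77/32 155/64 311/128 }, Right { 39/16 5/2 3 } -> simplest 623/256
BBBRRBBRBBBR: Left { 0 1 2 9/4 19/8 77/32 155/64 311/128 }, Right { 623/256 39/16 5/2 3 } -> simplest 1245/512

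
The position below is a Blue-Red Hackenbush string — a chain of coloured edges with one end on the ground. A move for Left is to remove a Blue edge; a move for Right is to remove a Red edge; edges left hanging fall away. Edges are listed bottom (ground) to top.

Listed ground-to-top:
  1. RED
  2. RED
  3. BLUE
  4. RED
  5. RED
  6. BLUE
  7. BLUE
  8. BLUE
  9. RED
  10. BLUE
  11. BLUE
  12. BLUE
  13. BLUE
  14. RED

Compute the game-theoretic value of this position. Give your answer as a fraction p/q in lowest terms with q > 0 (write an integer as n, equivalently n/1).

-7235/4096

G(R) = { · | 0 } so -1
G(RR) = { · | -1; 0 } so -2
G(RRB) = { -2 | -1; 0 } so -3/2
G(RRBR) = { -2 | -3/2; -1; 0 } so -7/4
G(RRBRR) = { -2 | -7/4; -3/2; -1; 0 } so -15/8
G(RRBRRB) = { -2; -15/8 | -7/4; -3/2; -1; 0 } so -29/16
G(RRBRRBB) = { -2; -15/8; -29/16 | -7/4; -3/2; -1; 0 } so -57/32
G(RRBRRBBB) = { -2; -15/8; -29/16; -57/32 | -7/4; -3/2; -1; 0 } so -113/64
G(RRBRRBBBR) = { -2; -15/8; -29/16; -57/32 | -113/64; -7/4; -3/2; -1; 0 } so -227/128
G(RRBRRBBBRB) = { -2; -15/8; -29/16; -57/32; -227/128 | -113/64; -7/4; -3/2; -1; 0 } so -453/256
G(RRBRRBBBRBB) = { -2; -15/8; -29/16; -57/32; -227/128; -453/256 | -113/64; -7/4; -3/2; -1; 0 } so -905/512
G(RRBRRBBBRBBB) = { -2; -15/8; -29/16; -57/32; -227/128; -453/256; -905/512 | -113/64; -7/4; -3/2; -1; 0 } so -1809/1024
G(RRBRRBBBRBBBB) = { -2; -15/8; -29/16; -57/32; -227/128; -453/256; -905/512; -1809/1024 | -113/64; -7/4; -3/2; -1; 0 } so -3617/2048
G(RRBRRBBBRBBBBR) = { -2; -15/8; -29/16; -57/32; -227/128; -453/256; -905/512; -1809/1024 | -3617/2048; -113/64; -7/4; -3/2; -1; 0 } so -7235/4096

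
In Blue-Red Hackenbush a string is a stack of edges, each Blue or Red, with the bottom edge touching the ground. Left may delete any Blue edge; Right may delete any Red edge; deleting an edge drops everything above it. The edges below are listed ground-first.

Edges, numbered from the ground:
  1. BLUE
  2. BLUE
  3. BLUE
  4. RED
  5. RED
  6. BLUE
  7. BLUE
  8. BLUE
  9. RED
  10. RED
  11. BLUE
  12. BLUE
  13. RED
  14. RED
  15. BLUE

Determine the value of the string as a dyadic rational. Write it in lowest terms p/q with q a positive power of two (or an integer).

10035/4096

Prefix values for BLUE BLUE BLUE RED RED BLUE BLUE BLUE RED RED BLUE BLUE RED RED BLUE via {L|R} + simplicity:
val(B) = { 0 | · } -> 1
val(BB) = { 0,1 | · } -> 2
val(BBB) = { 0,1,2 | · } -> 3
val(BBBR) = { 0,1,2 | 3 } -> 5/2
val(BBBRR) = { 0,1,2 | 5/2,3 } -> 9/4
val(BBBRRB) = { 0,1,2,9/4 | 5/2,3 } -> 19/8
val(BBBRRBB) = { 0,1,2,9/4,19/8 | 5/2,3 } -> 39/16
val(BBBRRBBB) = { 0,1,2,9/4,19/8,39/16 | 5/2,3 } -> 79/32
val(BBBRRBBBR) = { 0,1,2,9/4,19/8,39/16 | 79/32,5/2,3 } -> 157/64
val(BBBRRBBBRR) = { 0,1,2,9/4,19/8,39/16 | 157/64,79/32,5/2,3 } -> 313/128
val(BBBRRBBBRRB) = { 0,1,2,9/4,19/8,39/16,313/128 | 157/64,79/32,5/2,3 } -> 627/256
val(BBBRRBBBRRBB) = { 0,1,2,9/4,19/8,39/16,313/128,627/256 | 157/64,79/32,5/2,3 } -> 1255/512
val(BBBRRBBBRRBBR) = { 0,1,2,9/4,19/8,39/16,313/128,627/256 | 1255/512,157/64,79/32,5/2,3 } -> 2509/1024
val(BBBRRBBBRRBBRR) = { 0,1,2,9/4,19/8,39/16,313/128,627/256 | 2509/1024,1255/512,157/64,79/32,5/2,3 } -> 5017/2048
val(BBBRRBBBRRBBRRB) = { 0,1,2,9/4,19/8,39/16,313/128,627/256,5017/2048 | 2509/1024,1255/512,157/64,79/32,5/2,3 } -> 10035/4096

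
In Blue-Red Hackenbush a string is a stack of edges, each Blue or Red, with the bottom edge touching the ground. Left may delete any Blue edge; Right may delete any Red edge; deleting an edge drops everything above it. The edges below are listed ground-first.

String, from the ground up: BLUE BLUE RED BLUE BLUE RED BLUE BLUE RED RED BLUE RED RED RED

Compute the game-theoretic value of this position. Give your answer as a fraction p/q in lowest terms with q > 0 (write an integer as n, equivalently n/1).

7569/4096

v(B) = { 0 | (no moves) } -> 1
v(BB) = { 0,1 | (no moves) } -> 2
v(BBR) = { 0,1 | 2 } -> 3/2
v(BBRB) = { 0,1,3/2 | 2 } -> 7/4
v(BBRBB) = { 0,1,3/2,7/4 | 2 } -> 15/8
v(BBRBBR) = { 0,1,3/2,7/4 | 15/8,2 } -> 29/16
v(BBRBBRB) = { 0,1,3/2,7/4,29/16 | 15/8,2 } -> 59/32
v(BBRBBRBB) = { 0,1,3/2,7/4,29/16,59/32 | 15/8,2 } -> 119/64
v(BBRBBRBBR) = { 0,1,3/2,7/4,29/16,59/32 | 119/64,15/8,2 } -> 237/128
v(BBRBBRBBRR) = { 0,1,3/2,7/4,29/16,59/32 | 237/128,119/64,15/8,2 } -> 473/256
v(BBRBBRBBRRB) = { 0,1,3/2,7/4,29/16,59/32,473/256 | 237/128,119/64,15/8,2 } -> 947/512
v(BBRBBRBBRRBR) = { 0,1,3/2,7/4,29/16,59/32,473/256 | 947/512,237/128,119/64,15/8,2 } -> 1893/1024
v(BBRBBRBBRRBRR) = { 0,1,3/2,7/4,29/16,59/32,473/256 | 1893/1024,947/512,237/128,119/64,15/8,2 } -> 3785/2048
v(BBRBBRBBRRBRRR) = { 0,1,3/2,7/4,29/16,59/32,473/256 | 3785/2048,1893/1024,947/512,237/128,119/64,15/8,2 } -> 7569/4096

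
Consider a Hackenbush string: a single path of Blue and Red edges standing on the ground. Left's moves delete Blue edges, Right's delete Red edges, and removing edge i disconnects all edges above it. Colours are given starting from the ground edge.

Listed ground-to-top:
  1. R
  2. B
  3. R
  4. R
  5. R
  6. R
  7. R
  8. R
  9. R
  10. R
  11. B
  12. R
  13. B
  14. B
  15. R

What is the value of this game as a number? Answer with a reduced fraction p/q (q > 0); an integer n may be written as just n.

-16339/16384

R: Left { (no moves) }, Right { 0 } = simplest -1
RB: Left { -1 }, Right { 0 } = simplest -1/2
RBR: Left { -1 }, Right { -1/2,0 } = simplest -3/4
RBRR: Left { -1 }, Right { -3/4,-1/2,0 } = simplest -7/8
RBRRR: Left { -1 }, Right { -7/8,-3/4,-1/2,0 } = simplest -15/16
RBRRRR: Left { -1 }, Right { -15/16,-7/8,-3/4,-1/2,0 } = simplest -31/32
RBRRRRR: Left { -1 }, Right { -31/32,-15/16,-7/8,-3/4,-1/2,0 } = simplest -63/64
RBRRRRRR: Left { -1 }, Right { -63/64,-31/32,-15/16,-7/8,-3/4,-1/2,0 } = simplest -127/128
RBRRRRRRR: Left { -1 }, Right { -127/128,-63/64,-31/32,-15/16,-7/8,-3/4,-1/2,0 } = simplest -255/256
RBRRRRRRRR: Left { -1 }, Right { -255/256,-127/128,-63/64,-31/32,-15/16,-7/8,-3/4,-1/2,0 } = simplest -511/512
RBRRRRRRRRB: Left { -1,-511/512 }, Right { -255/256,-127/128,-63/64,-31/32,-15/16,-7/8,-3/4,-1/2,0 } = simplest -1021/1024
RBRRRRRRRRBR: Left { -1,-511/512 }, Right { -1021/1024,-255/256,-127/128,-63/64,-31/32,-15/16,-7/8,-3/4,-1/2,0 } = simplest -2043/2048
RBRRRRRRRRBRB: Left { -1,-511/512,-2043/2048 }, Right { -1021/1024,-255/256,-127/128,-63/64,-31/32,-15/16,-7/8,-3/4,-1/2,0 } = simplest -4085/4096
RBRRRRRRRRBRBB: Left { -1,-511/512,-2043/2048,-4085/4096 }, Right { -1021/1024,-255/256,-127/128,-63/64,-31/32,-15/16,-7/8,-3/4,-1/2,0 } = simplest -8169/8192
RBRRRRRRRRBRBBR: Left { -1,-511/512,-2043/2048,-4085/4096 }, Right { -8169/8192,-1021/1024,-255/256,-127/128,-63/64,-31/32,-15/16,-7/8,-3/4,-1/2,0 } = simplest -16339/16384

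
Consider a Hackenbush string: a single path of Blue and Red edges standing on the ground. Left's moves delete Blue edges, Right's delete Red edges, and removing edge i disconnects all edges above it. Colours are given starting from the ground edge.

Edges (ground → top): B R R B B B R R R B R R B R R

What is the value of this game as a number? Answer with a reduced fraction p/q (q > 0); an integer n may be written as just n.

7241/16384

step 1: add B to get B; options L={ 0 } R={ none } = 1
step 2: add R to get BR; options L={ 0 } R={ 1 } = 1/2
step 3: add R to get BRR; options L={ 0 } R={ 1/2 1 } = 1/4
step 4: add B to get BRRB; options L={ 0 1/4 } R={ 1/2 1 } = 3/8
step 5: add B to get BRRBB; options L={ 0 1/4 3/8 } R={ 1/2 1 } = 7/16
step 6: add B to get BRRBBB; options L={ 0 1/4 3/8 7/16 } R={ 1/2 1 } = 15/32
step 7: add R to get BRRBBBR; options L={ 0 1/4 3/8 7/16 } R={ 15/32 1/2 1 } = 29/64
step 8: add R to get BRRBBBRR; options L={ 0 1/4 3/8 7/16 } R={ 29/64 15/32 1/2 1 } = 57/128
step 9: add R to get BRRBBBRRR; options L={ 0 1/4 3/8 7/16 } R={ 57/128 29/64 15/32 1/2 1 } = 113/256
step 10: add B to get BRRBBBRRRB; options L={ 0 1/4 3/8 7/16 113/256 } R={ 57/128 29/64 15/32 1/2 1 } = 227/512
step 11: add R to get BRRBBBRRRBR; options L={ 0 1/4 3/8 7/16 113/256 } R={ 227/512 57/128 29/64 15/32 1/2 1 } = 453/1024
step 12: add R to get BRRBBBRRRBRR; options L={ 0 1/4 3/8 7/16 113/256 } R={ 453/1024 227/512 57/128 29/64 15/32 1/2 1 } = 905/2048
step 13: add B to get BRRBBBRRRBRRB; options L={ 0 1/4 3/8 7/16 113/256 905/2048 } R={ 453/1024 227/512 57/128 29/64 15/32 1/2 1 } = 1811/4096
step 14: add R to get BRRBBBRRRBRRBR; options L={ 0 1/4 3/8 7/16 113/256 905/2048 } R={ 1811/4096 453/1024 227/512 57/128 29/64 15/32 1/2 1 } = 3621/8192
step 15: add R to get BRRBBBRRRBRRBRR; options L={ 0 1/4 3/8 7/16 113/256 905/2048 } R={ 3621/8192 1811/4096 453/1024 227/512 57/128 29/64 15/32 1/2 1 } = 7241/16384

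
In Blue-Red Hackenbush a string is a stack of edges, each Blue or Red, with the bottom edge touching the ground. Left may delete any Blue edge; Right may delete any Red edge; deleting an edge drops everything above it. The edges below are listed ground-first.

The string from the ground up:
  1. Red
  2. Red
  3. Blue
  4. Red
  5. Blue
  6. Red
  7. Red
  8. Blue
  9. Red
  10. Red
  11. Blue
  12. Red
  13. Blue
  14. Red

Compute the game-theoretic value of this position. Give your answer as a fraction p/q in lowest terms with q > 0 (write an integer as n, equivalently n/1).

-7019/4096

Recurse on prefixes of the 14-edge string Red Red Blue Red Blue Red Red Blue Red Red Blue Red Blue Red:
val_1 [R]  L=[]  R=[0]  → -1
val_2 [RR]  L=[]  R=[-1; 0]  → -2
val_3 [RRB]  L=[-2]  R=[-1; 0]  → -3/2
val_4 [RRBR]  L=[-2]  R=[-3/2; -1; 0]  → -7/4
val_5 [RRBRB]  L=[-2; -7/4]  R=[-3/2; -1; 0]  → -13/8
val_6 [RRBRBR]  L=[-2; -7/4]  R=[-13/8; -3/2; -1; 0]  → -27/16
val_7 [RRBRBRR]  L=[-2; -7/4]  R=[-27/16; -13/8; -3/2; -1; 0]  → -55/32
val_8 [RRBRBRRB]  L=[-2; -7/4; -55/32]  R=[-27/16; -13/8; -3/2; -1; 0]  → -109/64
val_9 [RRBRBRRBR]  L=[-2; -7/4; -55/32]  R=[-109/64; -27/16; -13/8; -3/2; -1; 0]  → -219/128
val_10 [RRBRBRRBRR]  L=[-2; -7/4; -55/32]  R=[-219/128; -109/64; -27/16; -13/8; -3/2; -1; 0]  → -439/256
val_11 [RRBRBRRBRRB]  L=[-2; -7/4; -55/32; -439/256]  R=[-219/128; -109/64; -27/16; -13/8; -3/2; -1; 0]  → -877/512
val_12 [RRBRBRRBRRBR]  L=[-2; -7/4; -55/32; -439/256]  R=[-877/512; -219/128; -109/64; -27/16; -13/8; -3/2; -1; 0]  → -1755/1024
val_13 [RRBRBRRBRRBRB]  L=[-2; -7/4; -55/32; -439/256; -1755/1024]  R=[-877/512; -219/128; -109/64; -27/16; -13/8; -3/2; -1; 0]  → -3509/2048
val_14 [RRBRBRRBRRBRBR]  L=[-2; -7/4; -55/32; -439/256; -1755/1024]  R=[-3509/2048; -877/512; -219/128; -109/64; -27/16; -13/8; -3/2; -1; 0]  → -7019/4096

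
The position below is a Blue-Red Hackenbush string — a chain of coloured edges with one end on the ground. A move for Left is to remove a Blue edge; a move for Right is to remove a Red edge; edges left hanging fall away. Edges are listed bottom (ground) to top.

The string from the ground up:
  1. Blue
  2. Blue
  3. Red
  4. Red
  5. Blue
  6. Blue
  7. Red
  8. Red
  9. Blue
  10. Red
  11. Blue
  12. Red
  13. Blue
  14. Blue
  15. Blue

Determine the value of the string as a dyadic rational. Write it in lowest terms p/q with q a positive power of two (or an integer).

Prefix values for Blue Blue Red Red Blue Blue Red Red Blue Red Blue Red Blue Blue Blue via {L|R} + simplicity:
1 of 15 · B · max L 0 · min R +∞ ⇒ 1
2 of 15 · BB · max L 1 · min R +∞ ⇒ 2
3 of 15 · BBR · max L 1 · min R 2 ⇒ 3/2
4 of 15 · BBRR · max L 1 · min R 3/2 ⇒ 5/4
5 of 15 · BBRRB · max L 5/4 · min R 3/2 ⇒ 11/8
6 of 15 · BBRRBB · max L 11/8 · min R 3/2 ⇒ 23/16
7 of 15 · BBRRBBR · max L 11/8 · min R 23/16 ⇒ 45/32
8 of 15 · BBRRBBRR · max L 11/8 · min R 45/32 ⇒ 89/64
9 of 15 · BBRRBBRRB · max L 89/64 · min R 45/32 ⇒ 179/128
10 of 15 · BBRRBBRRBR · max L 89/64 · min R 179/128 ⇒ 357/256
11 of 15 · BBRRBBRRBRB · max L 357/256 · min R 179/128 ⇒ 715/512
12 of 15 · BBRRBBRRBRBR · max L 357/256 · min R 715/512 ⇒ 1429/1024
13 of 15 · BBRRBBRRBRBRB · max L 1429/1024 · min R 715/512 ⇒ 2859/2048
14 of 15 · BBRRBBRRBRBRBB · max L 2859/2048 · min R 715/512 ⇒ 5719/4096
15 of 15 · BBRRBBRRBRBRBBB · max L 5719/4096 · min R 715/512 ⇒ 11439/8192

11439/8192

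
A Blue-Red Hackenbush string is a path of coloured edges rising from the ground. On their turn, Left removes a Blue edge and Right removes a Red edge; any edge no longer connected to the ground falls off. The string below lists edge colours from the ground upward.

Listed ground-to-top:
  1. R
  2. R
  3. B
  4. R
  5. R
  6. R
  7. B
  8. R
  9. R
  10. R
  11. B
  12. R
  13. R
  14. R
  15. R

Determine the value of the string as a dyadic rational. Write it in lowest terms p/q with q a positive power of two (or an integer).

Prefix values for R R B R R R B R R R B R R R R via {L|R} + simplicity:
value_1 [R]  L=[none]  R=[0]  => -1
value_2 [RR]  L=[none]  R=[-1, 0]  => -2
value_3 [RRB]  L=[-2]  R=[-1, 0]  => -3/2
value_4 [RRBR]  L=[-2]  R=[-3/2, -1, 0]  => -7/4
value_5 [RRBRR]  L=[-2]  R=[-7/4, -3/2, -1, 0]  => -15/8
value_6 [RRBRRR]  L=[-2]  R=[-15/8, -7/4, -3/2, -1, 0]  => -31/16
value_7 [RRBRRRB]  L=[-2, -31/16]  R=[-15/8, -7/4, -3/2, -1, 0]  => -61/32
value_8 [RRBRRRBR]  L=[-2, -31/16]  R=[-61/32, -15/8, -7/4, -3/2, -1, 0]  => -123/64
value_9 [RRBRRRBRR]  L=[-2, -31/16]  R=[-123/64, -61/32, -15/8, -7/4, -3/2, -1, 0]  => -247/128
value_10 [RRBRRRBRRR]  L=[-2, -31/16]  R=[-247/128, -123/64, -61/32, -15/8, -7/4, -3/2, -1, 0]  => -495/256
value_11 [RRBRRRBRRRB]  L=[-2, -31/16, -495/256]  R=[-247/128, -123/64, -61/32, -15/8, -7/4, -3/2, -1, 0]  => -989/512
value_12 [RRBRRRBRRRBR]  L=[-2, -31/16, -495/256]  R=[-989/512, -247/128, -123/64, -61/32, -15/8, -7/4, -3/2, -1, 0]  => -1979/1024
value_13 [RRBRRRBRRRBRR]  L=[-2, -31/16, -495/256]  R=[-1979/1024, -989/512, -247/128, -123/64, -61/32, -15/8, -7/4, -3/2, -1, 0]  => -3959/2048
value_14 [RRBRRRBRRRBRRR]  L=[-2, -31/16, -495/256]  R=[-3959/2048, -1979/1024, -989/512, -247/128, -123/64, -61/32, -15/8, -7/4, -3/2, -1, 0]  => -7919/4096
value_15 [RRBRRRBRRRBRRRR]  L=[-2, -31/16, -495/256]  R=[-7919/4096, -3959/2048, -1979/1024, -989/512, -247/128, -123/64, -61/32, -15/8, -7/4, -3/2, -1, 0]  => -15839/8192

-15839/8192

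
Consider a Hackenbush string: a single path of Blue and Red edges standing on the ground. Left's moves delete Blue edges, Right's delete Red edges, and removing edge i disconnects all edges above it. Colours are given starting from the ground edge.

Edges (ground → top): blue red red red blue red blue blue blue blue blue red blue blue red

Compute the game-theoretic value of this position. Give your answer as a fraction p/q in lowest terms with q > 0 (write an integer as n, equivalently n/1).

3053/16384

v(b) = { 0 | · } -> 1
v(br) = { 0 | 1 } -> 1/2
v(brr) = { 0 | 1/2,1 } -> 1/4
v(brrr) = { 0 | 1/4,1/2,1 } -> 1/8
v(brrrb) = { 0,1/8 | 1/4,1/2,1 } -> 3/16
v(brrrbr) = { 0,1/8 | 3/16,1/4,1/2,1 } -> 5/32
v(brrrbrb) = { 0,1/8,5/32 | 3/16,1/4,1/2,1 } -> 11/64
v(brrrbrbb) = { 0,1/8,5/32,11/64 | 3/16,1/4,1/2,1 } -> 23/128
v(brrrbrbbb) = { 0,1/8,5/32,11/64,23/128 | 3/16,1/4,1/2,1 } -> 47/256
v(brrrbrbbbb) = { 0,1/8,5/32,11/64,23/128,47/256 | 3/16,1/4,1/2,1 } -> 95/512
v(brrrbrbbbbb) = { 0,1/8,5/32,11/64,23/128,47/256,95/512 | 3/16,1/4,1/2,1 } -> 191/1024
v(brrrbrbbbbbr) = { 0,1/8,5/32,11/64,23/128,47/256,95/512 | 191/1024,3/16,1/4,1/2,1 } -> 381/2048
v(brrrbrbbbbbrb) = { 0,1/8,5/32,11/64,23/128,47/256,95/512,381/2048 | 191/1024,3/16,1/4,1/2,1 } -> 763/4096
v(brrrbrbbbbbrbb) = { 0,1/8,5/32,11/64,23/128,47/256,95/512,381/2048,763/4096 | 191/1024,3/16,1/4,1/2,1 } -> 1527/8192
v(brrrbrbbbbbrbbr) = { 0,1/8,5/32,11/64,23/128,47/256,95/512,381/2048,763/4096 | 1527/8192,191/1024,3/16,1/4,1/2,1 } -> 3053/16384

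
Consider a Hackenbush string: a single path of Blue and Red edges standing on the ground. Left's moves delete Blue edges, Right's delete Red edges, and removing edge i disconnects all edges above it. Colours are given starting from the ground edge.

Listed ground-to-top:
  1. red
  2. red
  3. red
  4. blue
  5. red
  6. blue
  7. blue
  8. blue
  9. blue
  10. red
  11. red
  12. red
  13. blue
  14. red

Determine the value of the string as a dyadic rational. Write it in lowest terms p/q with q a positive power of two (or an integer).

-5179/2048

Build G(s[:k]) for k = 1..14, string s = red red red blue red blue blue blue blue red red red blue red.
1 of 14 · r · max L −∞ · min R 0 ⇒ -1
2 of 14 · rr · max L −∞ · min R -1 ⇒ -2
3 of 14 · rrr · max L −∞ · min R -2 ⇒ -3
4 of 14 · rrrb · max L -3 · min R -2 ⇒ -5/2
5 of 14 · rrrbr · max L -3 · min R -5/2 ⇒ -11/4
6 of 14 · rrrbrb · max L -11/4 · min R -5/2 ⇒ -21/8
7 of 14 · rrrbrbb · max L -21/8 · min R -5/2 ⇒ -41/16
8 of 14 · rrrbrbbb · max L -41/16 · min R -5/2 ⇒ -81/32
9 of 14 · rrrbrbbbb · max L -81/32 · min R -5/2 ⇒ -161/64
10 of 14 · rrrbrbbbbr · max L -81/32 · min R -161/64 ⇒ -323/128
11 of 14 · rrrbrbbbbrr · max L -81/32 · min R -323/128 ⇒ -647/256
12 of 14 · rrrbrbbbbrrr · max L -81/32 · min R -647/256 ⇒ -1295/512
13 of 14 · rrrbrbbbbrrrb · max L -1295/512 · min R -647/256 ⇒ -2589/1024
14 of 14 · rrrbrbbbbrrrbr · max L -1295/512 · min R -2589/1024 ⇒ -5179/2048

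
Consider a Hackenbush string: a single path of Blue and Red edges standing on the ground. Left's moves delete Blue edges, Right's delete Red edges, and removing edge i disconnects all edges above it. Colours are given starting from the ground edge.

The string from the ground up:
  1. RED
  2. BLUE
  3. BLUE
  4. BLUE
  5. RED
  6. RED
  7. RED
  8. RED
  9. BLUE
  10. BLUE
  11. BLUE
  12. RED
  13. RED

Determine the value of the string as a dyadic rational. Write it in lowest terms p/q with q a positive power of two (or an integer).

edge 1 of 13 (RED): { · | 0 } so -1
edge 2 of 13 (BLUE): { -1 | 0 } so -1/2
edge 3 of 13 (BLUE): { -1,-1/2 | 0 } so -1/4
edge 4 of 13 (BLUE): { -1,-1/2,-1/4 | 0 } so -1/8
edge 5 of 13 (RED): { -1,-1/2,-1/4 | -1/8,0 } so -3/16
edge 6 of 13 (RED): { -1,-1/2,-1/4 | -3/16,-1/8,0 } so -7/32
edge 7 of 13 (RED): { -1,-1/2,-1/4 | -7/32,-3/16,-1/8,0 } so -15/64
edge 8 of 13 (RED): { -1,-1/2,-1/4 | -15/64,-7/32,-3/16,-1/8,0 } so -31/128
edge 9 of 13 (BLUE): { -1,-1/2,-1/4,-31/128 | -15/64,-7/32,-3/16,-1/8,0 } so -61/256
edge 10 of 13 (BLUE): { -1,-1/2,-1/4,-31/128,-61/256 | -15/64,-7/32,-3/16,-1/8,0 } so -121/512
edge 11 of 13 (BLUE): { -1,-1/2,-1/4,-31/128,-61/256,-121/512 | -15/64,-7/32,-3/16,-1/8,0 } so -241/1024
edge 12 of 13 (RED): { -1,-1/2,-1/4,-31/128,-61/256,-121/512 | -241/1024,-15/64,-7/32,-3/16,-1/8,0 } so -483/2048
edge 13 of 13 (RED): { -1,-1/2,-1/4,-31/128,-61/256,-121/512 | -483/2048,-241/1024,-15/64,-7/32,-3/16,-1/8,0 } so -967/4096

-967/4096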